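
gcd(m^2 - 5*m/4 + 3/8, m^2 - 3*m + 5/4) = m - 1/2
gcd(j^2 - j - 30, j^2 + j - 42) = j - 6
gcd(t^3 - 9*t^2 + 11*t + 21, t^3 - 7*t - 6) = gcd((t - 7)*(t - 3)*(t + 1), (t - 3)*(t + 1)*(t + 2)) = t^2 - 2*t - 3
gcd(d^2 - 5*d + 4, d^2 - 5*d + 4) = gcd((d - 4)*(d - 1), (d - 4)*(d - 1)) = d^2 - 5*d + 4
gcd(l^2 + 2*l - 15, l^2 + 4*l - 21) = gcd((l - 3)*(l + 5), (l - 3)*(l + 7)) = l - 3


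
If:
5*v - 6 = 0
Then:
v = 6/5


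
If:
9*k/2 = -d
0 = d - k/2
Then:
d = 0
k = 0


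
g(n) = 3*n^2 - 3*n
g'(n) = 6*n - 3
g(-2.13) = 20.00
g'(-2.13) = -15.78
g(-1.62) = 12.73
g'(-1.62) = -12.72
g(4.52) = 47.73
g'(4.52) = 24.12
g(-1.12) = 7.12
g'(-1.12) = -9.72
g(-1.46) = 10.77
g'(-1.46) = -11.76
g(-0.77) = 4.09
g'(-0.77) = -7.62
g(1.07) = 0.22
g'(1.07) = 3.42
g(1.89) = 5.05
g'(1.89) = 8.34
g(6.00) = 90.00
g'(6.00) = 33.00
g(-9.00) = 270.00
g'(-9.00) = -57.00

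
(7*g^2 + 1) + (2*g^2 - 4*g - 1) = 9*g^2 - 4*g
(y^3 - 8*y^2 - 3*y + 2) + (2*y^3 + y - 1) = 3*y^3 - 8*y^2 - 2*y + 1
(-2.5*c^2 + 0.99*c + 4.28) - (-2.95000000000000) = -2.5*c^2 + 0.99*c + 7.23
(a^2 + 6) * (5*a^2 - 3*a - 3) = 5*a^4 - 3*a^3 + 27*a^2 - 18*a - 18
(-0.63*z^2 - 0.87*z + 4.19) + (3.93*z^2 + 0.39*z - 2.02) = 3.3*z^2 - 0.48*z + 2.17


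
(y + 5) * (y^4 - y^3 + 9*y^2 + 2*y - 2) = y^5 + 4*y^4 + 4*y^3 + 47*y^2 + 8*y - 10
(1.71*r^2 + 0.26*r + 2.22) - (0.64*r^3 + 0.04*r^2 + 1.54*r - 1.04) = -0.64*r^3 + 1.67*r^2 - 1.28*r + 3.26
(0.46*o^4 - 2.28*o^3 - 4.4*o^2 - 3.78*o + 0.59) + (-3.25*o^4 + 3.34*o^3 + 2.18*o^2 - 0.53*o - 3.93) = -2.79*o^4 + 1.06*o^3 - 2.22*o^2 - 4.31*o - 3.34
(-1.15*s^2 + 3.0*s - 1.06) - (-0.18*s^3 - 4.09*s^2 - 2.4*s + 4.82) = 0.18*s^3 + 2.94*s^2 + 5.4*s - 5.88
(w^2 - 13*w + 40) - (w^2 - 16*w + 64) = 3*w - 24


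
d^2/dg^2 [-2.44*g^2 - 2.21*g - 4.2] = -4.88000000000000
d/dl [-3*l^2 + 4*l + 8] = 4 - 6*l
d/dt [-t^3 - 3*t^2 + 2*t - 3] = -3*t^2 - 6*t + 2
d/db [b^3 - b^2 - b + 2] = 3*b^2 - 2*b - 1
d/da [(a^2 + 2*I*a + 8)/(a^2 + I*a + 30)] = (-I*a^2 + 44*a + 52*I)/(a^4 + 2*I*a^3 + 59*a^2 + 60*I*a + 900)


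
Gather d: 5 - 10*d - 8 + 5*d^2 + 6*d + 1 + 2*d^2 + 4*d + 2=7*d^2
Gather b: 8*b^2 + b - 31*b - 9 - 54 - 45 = 8*b^2 - 30*b - 108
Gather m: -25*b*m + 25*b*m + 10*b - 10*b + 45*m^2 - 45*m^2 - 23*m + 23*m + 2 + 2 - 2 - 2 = 0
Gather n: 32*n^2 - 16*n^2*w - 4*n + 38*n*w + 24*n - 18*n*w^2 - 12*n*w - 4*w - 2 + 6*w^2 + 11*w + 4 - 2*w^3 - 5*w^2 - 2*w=n^2*(32 - 16*w) + n*(-18*w^2 + 26*w + 20) - 2*w^3 + w^2 + 5*w + 2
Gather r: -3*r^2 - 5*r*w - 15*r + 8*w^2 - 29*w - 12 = -3*r^2 + r*(-5*w - 15) + 8*w^2 - 29*w - 12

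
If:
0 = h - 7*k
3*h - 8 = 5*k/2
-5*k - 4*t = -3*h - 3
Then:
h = 112/37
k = 16/37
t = 367/148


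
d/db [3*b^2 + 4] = 6*b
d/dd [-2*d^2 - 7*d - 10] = -4*d - 7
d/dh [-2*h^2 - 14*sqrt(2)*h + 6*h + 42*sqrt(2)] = -4*h - 14*sqrt(2) + 6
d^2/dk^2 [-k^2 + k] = -2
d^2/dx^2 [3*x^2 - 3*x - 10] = 6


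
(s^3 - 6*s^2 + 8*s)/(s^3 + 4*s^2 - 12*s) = (s - 4)/(s + 6)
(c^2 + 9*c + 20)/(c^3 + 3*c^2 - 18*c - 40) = (c + 4)/(c^2 - 2*c - 8)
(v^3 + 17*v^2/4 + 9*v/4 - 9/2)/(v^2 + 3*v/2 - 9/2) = (4*v^2 + 5*v - 6)/(2*(2*v - 3))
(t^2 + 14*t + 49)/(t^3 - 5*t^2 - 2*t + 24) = (t^2 + 14*t + 49)/(t^3 - 5*t^2 - 2*t + 24)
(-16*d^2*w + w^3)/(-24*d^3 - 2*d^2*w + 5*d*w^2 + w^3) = w*(-4*d + w)/(-6*d^2 + d*w + w^2)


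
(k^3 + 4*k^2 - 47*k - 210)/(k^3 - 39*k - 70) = (k + 6)/(k + 2)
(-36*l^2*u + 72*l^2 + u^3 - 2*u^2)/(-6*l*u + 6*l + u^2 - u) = (6*l*u - 12*l + u^2 - 2*u)/(u - 1)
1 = 1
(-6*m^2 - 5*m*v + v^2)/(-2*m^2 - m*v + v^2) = (-6*m + v)/(-2*m + v)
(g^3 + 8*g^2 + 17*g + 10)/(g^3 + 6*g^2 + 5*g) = (g + 2)/g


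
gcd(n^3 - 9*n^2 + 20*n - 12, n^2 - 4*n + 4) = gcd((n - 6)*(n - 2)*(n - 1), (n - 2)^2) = n - 2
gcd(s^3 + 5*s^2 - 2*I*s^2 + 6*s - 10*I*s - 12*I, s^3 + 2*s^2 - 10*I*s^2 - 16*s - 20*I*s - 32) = s^2 + s*(2 - 2*I) - 4*I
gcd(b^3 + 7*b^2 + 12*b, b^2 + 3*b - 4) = b + 4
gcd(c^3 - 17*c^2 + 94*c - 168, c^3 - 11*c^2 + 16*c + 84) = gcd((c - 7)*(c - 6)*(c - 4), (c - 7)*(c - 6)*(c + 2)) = c^2 - 13*c + 42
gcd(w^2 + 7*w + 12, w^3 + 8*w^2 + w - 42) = w + 3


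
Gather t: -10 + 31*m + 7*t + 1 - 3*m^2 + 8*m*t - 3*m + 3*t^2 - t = -3*m^2 + 28*m + 3*t^2 + t*(8*m + 6) - 9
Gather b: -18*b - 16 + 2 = -18*b - 14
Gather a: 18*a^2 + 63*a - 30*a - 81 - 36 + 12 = 18*a^2 + 33*a - 105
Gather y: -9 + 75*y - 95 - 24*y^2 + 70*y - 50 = -24*y^2 + 145*y - 154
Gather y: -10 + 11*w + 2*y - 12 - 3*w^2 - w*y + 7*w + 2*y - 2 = -3*w^2 + 18*w + y*(4 - w) - 24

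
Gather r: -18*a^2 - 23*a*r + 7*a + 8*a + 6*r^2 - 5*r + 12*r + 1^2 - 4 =-18*a^2 + 15*a + 6*r^2 + r*(7 - 23*a) - 3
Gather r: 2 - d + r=-d + r + 2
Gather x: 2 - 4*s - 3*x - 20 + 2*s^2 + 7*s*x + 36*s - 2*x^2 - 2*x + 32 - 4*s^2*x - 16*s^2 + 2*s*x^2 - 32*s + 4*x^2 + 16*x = -14*s^2 + x^2*(2*s + 2) + x*(-4*s^2 + 7*s + 11) + 14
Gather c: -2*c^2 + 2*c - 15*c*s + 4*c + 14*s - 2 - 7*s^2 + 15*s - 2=-2*c^2 + c*(6 - 15*s) - 7*s^2 + 29*s - 4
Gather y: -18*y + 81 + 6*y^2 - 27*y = 6*y^2 - 45*y + 81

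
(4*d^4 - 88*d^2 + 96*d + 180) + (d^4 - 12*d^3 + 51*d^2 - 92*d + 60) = 5*d^4 - 12*d^3 - 37*d^2 + 4*d + 240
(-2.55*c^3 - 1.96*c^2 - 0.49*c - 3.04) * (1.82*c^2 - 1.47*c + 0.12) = -4.641*c^5 + 0.181299999999999*c^4 + 1.6834*c^3 - 5.0477*c^2 + 4.41*c - 0.3648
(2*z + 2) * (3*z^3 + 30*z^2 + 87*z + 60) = 6*z^4 + 66*z^3 + 234*z^2 + 294*z + 120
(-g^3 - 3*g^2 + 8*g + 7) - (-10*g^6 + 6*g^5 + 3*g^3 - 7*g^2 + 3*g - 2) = 10*g^6 - 6*g^5 - 4*g^3 + 4*g^2 + 5*g + 9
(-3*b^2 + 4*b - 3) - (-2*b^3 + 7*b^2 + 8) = 2*b^3 - 10*b^2 + 4*b - 11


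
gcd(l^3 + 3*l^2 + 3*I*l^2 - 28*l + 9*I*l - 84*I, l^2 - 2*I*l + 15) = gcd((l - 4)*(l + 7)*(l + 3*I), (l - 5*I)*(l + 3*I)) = l + 3*I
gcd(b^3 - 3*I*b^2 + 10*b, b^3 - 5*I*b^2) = b^2 - 5*I*b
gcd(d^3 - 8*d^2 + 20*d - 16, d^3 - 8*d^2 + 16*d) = d - 4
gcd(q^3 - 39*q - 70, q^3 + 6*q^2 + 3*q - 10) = q^2 + 7*q + 10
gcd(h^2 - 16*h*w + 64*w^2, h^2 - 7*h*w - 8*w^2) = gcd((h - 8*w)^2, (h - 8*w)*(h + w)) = -h + 8*w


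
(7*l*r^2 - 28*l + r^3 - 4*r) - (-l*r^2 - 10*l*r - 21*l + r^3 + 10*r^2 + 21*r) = 8*l*r^2 + 10*l*r - 7*l - 10*r^2 - 25*r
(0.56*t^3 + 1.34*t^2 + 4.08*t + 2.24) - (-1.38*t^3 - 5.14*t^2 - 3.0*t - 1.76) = 1.94*t^3 + 6.48*t^2 + 7.08*t + 4.0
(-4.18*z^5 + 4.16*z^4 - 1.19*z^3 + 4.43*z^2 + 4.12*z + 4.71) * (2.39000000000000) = -9.9902*z^5 + 9.9424*z^4 - 2.8441*z^3 + 10.5877*z^2 + 9.8468*z + 11.2569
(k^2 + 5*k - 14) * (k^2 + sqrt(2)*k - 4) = k^4 + sqrt(2)*k^3 + 5*k^3 - 18*k^2 + 5*sqrt(2)*k^2 - 20*k - 14*sqrt(2)*k + 56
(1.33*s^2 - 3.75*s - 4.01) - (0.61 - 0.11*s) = 1.33*s^2 - 3.64*s - 4.62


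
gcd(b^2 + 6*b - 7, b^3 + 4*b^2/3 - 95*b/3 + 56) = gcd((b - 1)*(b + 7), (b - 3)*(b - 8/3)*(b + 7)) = b + 7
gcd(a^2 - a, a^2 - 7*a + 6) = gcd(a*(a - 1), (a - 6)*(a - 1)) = a - 1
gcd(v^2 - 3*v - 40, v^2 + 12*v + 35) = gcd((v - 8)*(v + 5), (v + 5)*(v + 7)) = v + 5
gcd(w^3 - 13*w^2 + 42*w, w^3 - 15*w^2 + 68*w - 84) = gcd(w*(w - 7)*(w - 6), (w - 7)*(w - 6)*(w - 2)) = w^2 - 13*w + 42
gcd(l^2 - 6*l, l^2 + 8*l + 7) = 1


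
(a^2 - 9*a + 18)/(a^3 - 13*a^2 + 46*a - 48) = (a - 6)/(a^2 - 10*a + 16)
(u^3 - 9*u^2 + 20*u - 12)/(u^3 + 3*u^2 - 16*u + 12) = (u - 6)/(u + 6)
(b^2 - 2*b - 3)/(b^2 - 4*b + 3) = (b + 1)/(b - 1)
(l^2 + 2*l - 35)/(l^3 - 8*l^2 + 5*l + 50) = (l + 7)/(l^2 - 3*l - 10)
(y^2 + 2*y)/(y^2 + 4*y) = (y + 2)/(y + 4)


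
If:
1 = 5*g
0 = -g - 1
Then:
No Solution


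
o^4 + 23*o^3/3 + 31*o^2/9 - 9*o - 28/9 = (o - 1)*(o + 1/3)*(o + 4/3)*(o + 7)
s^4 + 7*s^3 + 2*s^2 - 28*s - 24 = (s - 2)*(s + 1)*(s + 2)*(s + 6)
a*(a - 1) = a^2 - a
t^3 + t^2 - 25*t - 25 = (t - 5)*(t + 1)*(t + 5)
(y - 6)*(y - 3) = y^2 - 9*y + 18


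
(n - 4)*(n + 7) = n^2 + 3*n - 28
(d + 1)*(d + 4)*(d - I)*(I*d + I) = I*d^4 + d^3 + 6*I*d^3 + 6*d^2 + 9*I*d^2 + 9*d + 4*I*d + 4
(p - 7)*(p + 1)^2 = p^3 - 5*p^2 - 13*p - 7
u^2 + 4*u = u*(u + 4)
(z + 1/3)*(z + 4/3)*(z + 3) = z^3 + 14*z^2/3 + 49*z/9 + 4/3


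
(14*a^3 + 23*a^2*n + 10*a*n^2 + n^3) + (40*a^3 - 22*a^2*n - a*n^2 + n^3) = 54*a^3 + a^2*n + 9*a*n^2 + 2*n^3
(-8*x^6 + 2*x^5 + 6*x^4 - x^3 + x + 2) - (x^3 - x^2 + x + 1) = -8*x^6 + 2*x^5 + 6*x^4 - 2*x^3 + x^2 + 1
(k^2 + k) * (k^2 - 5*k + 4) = k^4 - 4*k^3 - k^2 + 4*k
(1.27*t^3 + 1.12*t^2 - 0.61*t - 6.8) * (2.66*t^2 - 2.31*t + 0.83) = 3.3782*t^5 + 0.0455000000000005*t^4 - 3.1557*t^3 - 15.7493*t^2 + 15.2017*t - 5.644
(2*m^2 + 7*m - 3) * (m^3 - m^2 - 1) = 2*m^5 + 5*m^4 - 10*m^3 + m^2 - 7*m + 3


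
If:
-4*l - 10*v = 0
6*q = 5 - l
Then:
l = -5*v/2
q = 5*v/12 + 5/6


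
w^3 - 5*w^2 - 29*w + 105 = (w - 7)*(w - 3)*(w + 5)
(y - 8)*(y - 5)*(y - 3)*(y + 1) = y^4 - 15*y^3 + 63*y^2 - 41*y - 120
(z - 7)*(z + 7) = z^2 - 49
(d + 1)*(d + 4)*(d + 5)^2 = d^4 + 15*d^3 + 79*d^2 + 165*d + 100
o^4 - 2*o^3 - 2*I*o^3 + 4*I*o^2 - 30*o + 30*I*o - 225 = (o - 5)*(o + 3)*(o - 5*I)*(o + 3*I)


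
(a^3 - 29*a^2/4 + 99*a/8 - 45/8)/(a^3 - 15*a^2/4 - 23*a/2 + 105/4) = (8*a^2 - 18*a + 9)/(2*(4*a^2 + 5*a - 21))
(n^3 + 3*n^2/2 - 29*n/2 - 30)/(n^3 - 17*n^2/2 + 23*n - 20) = (2*n^2 + 11*n + 15)/(2*n^2 - 9*n + 10)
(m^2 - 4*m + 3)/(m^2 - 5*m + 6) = (m - 1)/(m - 2)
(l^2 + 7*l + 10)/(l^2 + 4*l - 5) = (l + 2)/(l - 1)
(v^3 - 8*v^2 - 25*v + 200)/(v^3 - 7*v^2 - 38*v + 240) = (v + 5)/(v + 6)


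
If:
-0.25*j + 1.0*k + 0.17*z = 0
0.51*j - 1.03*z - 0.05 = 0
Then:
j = 2.01960784313725*z + 0.0980392156862745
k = 0.334901960784314*z + 0.0245098039215686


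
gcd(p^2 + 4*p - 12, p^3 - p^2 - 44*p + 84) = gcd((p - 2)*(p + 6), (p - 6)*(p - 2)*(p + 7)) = p - 2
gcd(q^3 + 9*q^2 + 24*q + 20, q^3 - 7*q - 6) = q + 2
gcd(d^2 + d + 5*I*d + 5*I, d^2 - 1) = d + 1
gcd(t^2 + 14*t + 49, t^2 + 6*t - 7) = t + 7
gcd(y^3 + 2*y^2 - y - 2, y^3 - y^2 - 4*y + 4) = y^2 + y - 2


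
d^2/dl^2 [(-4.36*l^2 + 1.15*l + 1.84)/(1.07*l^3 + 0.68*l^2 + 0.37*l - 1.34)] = (-9.98352800000001*l^6 + 7.89981*l^5 + 40.656576*l^4 - 63.751706*l^3 + 5.42508*l^2 + 24.894096*l - 10.660284)/(1.225043*l^9 + 2.335596*l^8 + 2.755143*l^7 - 2.672794*l^6 - 4.897191*l^5 - 4.762608*l^4 + 3.791665*l^3 + 3.112686*l^2 + 1.993116*l - 2.406104)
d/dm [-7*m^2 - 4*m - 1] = -14*m - 4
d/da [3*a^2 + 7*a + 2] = 6*a + 7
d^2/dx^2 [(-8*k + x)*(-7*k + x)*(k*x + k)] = 2*k*(-15*k + 3*x + 1)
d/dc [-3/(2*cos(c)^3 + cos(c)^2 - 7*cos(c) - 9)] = 12*(-6*cos(c)^2 - 2*cos(c) + 7)*sin(c)/(-11*cos(c) + cos(2*c) + cos(3*c) - 17)^2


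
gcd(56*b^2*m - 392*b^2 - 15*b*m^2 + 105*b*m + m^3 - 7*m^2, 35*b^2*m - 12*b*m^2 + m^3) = 7*b - m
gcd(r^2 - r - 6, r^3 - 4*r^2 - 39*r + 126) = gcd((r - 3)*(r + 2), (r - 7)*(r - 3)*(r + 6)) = r - 3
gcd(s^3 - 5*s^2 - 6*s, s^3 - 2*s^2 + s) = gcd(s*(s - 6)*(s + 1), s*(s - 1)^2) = s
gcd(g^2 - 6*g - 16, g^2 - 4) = g + 2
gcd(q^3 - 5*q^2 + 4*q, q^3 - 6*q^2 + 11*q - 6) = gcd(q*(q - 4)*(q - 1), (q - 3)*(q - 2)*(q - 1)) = q - 1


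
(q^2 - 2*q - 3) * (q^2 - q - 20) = q^4 - 3*q^3 - 21*q^2 + 43*q + 60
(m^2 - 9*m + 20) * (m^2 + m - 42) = m^4 - 8*m^3 - 31*m^2 + 398*m - 840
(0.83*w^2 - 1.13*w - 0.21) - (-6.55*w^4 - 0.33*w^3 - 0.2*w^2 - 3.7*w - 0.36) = 6.55*w^4 + 0.33*w^3 + 1.03*w^2 + 2.57*w + 0.15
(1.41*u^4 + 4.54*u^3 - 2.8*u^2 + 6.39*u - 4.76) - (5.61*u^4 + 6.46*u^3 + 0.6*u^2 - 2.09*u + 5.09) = -4.2*u^4 - 1.92*u^3 - 3.4*u^2 + 8.48*u - 9.85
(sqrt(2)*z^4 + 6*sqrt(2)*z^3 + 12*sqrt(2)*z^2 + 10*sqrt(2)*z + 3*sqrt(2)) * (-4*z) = -4*sqrt(2)*z^5 - 24*sqrt(2)*z^4 - 48*sqrt(2)*z^3 - 40*sqrt(2)*z^2 - 12*sqrt(2)*z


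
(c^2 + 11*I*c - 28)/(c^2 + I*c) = (c^2 + 11*I*c - 28)/(c*(c + I))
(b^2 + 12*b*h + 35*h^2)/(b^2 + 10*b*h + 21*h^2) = (b + 5*h)/(b + 3*h)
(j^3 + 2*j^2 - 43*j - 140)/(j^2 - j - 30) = (j^2 - 3*j - 28)/(j - 6)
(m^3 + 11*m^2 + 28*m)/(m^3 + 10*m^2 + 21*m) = (m + 4)/(m + 3)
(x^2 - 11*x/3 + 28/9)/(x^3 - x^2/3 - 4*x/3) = (x - 7/3)/(x*(x + 1))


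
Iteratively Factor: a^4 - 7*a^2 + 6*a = (a - 2)*(a^3 + 2*a^2 - 3*a) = a*(a - 2)*(a^2 + 2*a - 3) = a*(a - 2)*(a - 1)*(a + 3)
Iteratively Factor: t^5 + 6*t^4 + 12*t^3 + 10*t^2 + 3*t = (t + 3)*(t^4 + 3*t^3 + 3*t^2 + t) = (t + 1)*(t + 3)*(t^3 + 2*t^2 + t) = (t + 1)^2*(t + 3)*(t^2 + t) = (t + 1)^3*(t + 3)*(t)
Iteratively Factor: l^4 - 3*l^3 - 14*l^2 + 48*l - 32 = (l - 2)*(l^3 - l^2 - 16*l + 16) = (l - 2)*(l - 1)*(l^2 - 16) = (l - 2)*(l - 1)*(l + 4)*(l - 4)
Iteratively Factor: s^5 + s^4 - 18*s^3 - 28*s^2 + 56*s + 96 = (s + 3)*(s^4 - 2*s^3 - 12*s^2 + 8*s + 32) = (s + 2)*(s + 3)*(s^3 - 4*s^2 - 4*s + 16) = (s + 2)^2*(s + 3)*(s^2 - 6*s + 8) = (s - 4)*(s + 2)^2*(s + 3)*(s - 2)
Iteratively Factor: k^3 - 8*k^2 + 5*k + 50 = (k + 2)*(k^2 - 10*k + 25) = (k - 5)*(k + 2)*(k - 5)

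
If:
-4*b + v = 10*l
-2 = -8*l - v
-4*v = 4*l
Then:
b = -11/14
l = 2/7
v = -2/7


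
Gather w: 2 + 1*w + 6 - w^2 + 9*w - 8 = -w^2 + 10*w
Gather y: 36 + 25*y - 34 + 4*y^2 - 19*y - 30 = 4*y^2 + 6*y - 28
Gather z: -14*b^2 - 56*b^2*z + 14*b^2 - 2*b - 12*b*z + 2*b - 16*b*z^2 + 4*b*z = -16*b*z^2 + z*(-56*b^2 - 8*b)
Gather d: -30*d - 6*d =-36*d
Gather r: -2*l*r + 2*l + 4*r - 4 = 2*l + r*(4 - 2*l) - 4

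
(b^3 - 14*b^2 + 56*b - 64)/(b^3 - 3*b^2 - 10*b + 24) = (b - 8)/(b + 3)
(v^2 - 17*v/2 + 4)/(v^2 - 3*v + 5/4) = 2*(v - 8)/(2*v - 5)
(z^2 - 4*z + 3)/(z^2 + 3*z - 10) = (z^2 - 4*z + 3)/(z^2 + 3*z - 10)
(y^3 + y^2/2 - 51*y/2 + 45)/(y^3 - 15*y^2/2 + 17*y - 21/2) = (2*y^2 + 7*y - 30)/(2*y^2 - 9*y + 7)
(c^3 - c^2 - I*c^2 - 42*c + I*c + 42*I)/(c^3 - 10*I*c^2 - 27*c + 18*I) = (c^2 - c - 42)/(c^2 - 9*I*c - 18)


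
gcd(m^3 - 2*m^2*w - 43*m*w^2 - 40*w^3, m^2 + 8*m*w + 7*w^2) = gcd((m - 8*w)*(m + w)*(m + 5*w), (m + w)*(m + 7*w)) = m + w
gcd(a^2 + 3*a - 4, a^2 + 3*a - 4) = a^2 + 3*a - 4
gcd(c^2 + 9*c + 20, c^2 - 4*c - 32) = c + 4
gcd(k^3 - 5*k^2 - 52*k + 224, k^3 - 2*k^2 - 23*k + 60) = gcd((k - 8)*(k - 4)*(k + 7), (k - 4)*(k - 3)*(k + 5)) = k - 4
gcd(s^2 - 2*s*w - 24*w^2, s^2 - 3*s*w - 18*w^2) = s - 6*w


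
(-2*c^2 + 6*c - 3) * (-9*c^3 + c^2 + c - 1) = 18*c^5 - 56*c^4 + 31*c^3 + 5*c^2 - 9*c + 3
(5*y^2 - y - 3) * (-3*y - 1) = -15*y^3 - 2*y^2 + 10*y + 3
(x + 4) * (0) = 0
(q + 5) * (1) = q + 5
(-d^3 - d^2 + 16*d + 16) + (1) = -d^3 - d^2 + 16*d + 17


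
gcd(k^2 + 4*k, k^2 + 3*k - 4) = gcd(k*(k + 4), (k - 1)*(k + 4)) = k + 4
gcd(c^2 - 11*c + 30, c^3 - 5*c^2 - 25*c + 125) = c - 5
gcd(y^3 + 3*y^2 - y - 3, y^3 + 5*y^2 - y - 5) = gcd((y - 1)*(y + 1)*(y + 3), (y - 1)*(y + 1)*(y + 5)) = y^2 - 1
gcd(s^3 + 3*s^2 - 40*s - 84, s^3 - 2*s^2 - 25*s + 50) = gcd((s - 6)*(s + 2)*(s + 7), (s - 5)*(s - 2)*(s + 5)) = 1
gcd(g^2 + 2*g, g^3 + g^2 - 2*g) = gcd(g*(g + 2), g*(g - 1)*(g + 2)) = g^2 + 2*g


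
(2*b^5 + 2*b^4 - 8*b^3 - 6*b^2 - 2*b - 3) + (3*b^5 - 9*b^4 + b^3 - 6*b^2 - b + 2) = 5*b^5 - 7*b^4 - 7*b^3 - 12*b^2 - 3*b - 1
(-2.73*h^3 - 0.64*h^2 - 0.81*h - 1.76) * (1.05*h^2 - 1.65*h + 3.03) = -2.8665*h^5 + 3.8325*h^4 - 8.0664*h^3 - 2.4507*h^2 + 0.4497*h - 5.3328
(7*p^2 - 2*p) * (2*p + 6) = 14*p^3 + 38*p^2 - 12*p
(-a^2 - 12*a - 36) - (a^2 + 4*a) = -2*a^2 - 16*a - 36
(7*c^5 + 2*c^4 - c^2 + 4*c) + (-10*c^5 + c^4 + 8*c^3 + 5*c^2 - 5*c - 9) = -3*c^5 + 3*c^4 + 8*c^3 + 4*c^2 - c - 9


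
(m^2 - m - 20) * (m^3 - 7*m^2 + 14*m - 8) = m^5 - 8*m^4 + m^3 + 118*m^2 - 272*m + 160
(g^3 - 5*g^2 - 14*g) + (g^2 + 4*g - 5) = g^3 - 4*g^2 - 10*g - 5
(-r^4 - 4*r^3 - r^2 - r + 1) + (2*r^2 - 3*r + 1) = -r^4 - 4*r^3 + r^2 - 4*r + 2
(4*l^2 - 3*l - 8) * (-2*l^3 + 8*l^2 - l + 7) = -8*l^5 + 38*l^4 - 12*l^3 - 33*l^2 - 13*l - 56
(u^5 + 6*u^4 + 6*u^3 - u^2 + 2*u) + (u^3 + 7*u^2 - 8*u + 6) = u^5 + 6*u^4 + 7*u^3 + 6*u^2 - 6*u + 6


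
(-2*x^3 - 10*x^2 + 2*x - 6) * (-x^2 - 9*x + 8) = 2*x^5 + 28*x^4 + 72*x^3 - 92*x^2 + 70*x - 48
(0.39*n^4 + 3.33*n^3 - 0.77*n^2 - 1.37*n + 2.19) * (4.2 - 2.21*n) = -0.8619*n^5 - 5.7213*n^4 + 15.6877*n^3 - 0.2063*n^2 - 10.5939*n + 9.198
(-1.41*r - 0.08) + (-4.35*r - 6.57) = -5.76*r - 6.65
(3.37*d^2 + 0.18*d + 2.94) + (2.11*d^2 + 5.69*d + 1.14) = 5.48*d^2 + 5.87*d + 4.08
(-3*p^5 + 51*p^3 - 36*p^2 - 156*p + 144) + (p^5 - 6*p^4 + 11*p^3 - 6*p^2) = -2*p^5 - 6*p^4 + 62*p^3 - 42*p^2 - 156*p + 144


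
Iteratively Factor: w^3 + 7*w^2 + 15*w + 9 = (w + 1)*(w^2 + 6*w + 9) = (w + 1)*(w + 3)*(w + 3)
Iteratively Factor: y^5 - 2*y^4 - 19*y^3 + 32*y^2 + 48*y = (y - 4)*(y^4 + 2*y^3 - 11*y^2 - 12*y) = (y - 4)*(y + 1)*(y^3 + y^2 - 12*y) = y*(y - 4)*(y + 1)*(y^2 + y - 12) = y*(y - 4)*(y + 1)*(y + 4)*(y - 3)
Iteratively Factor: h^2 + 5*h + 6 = (h + 3)*(h + 2)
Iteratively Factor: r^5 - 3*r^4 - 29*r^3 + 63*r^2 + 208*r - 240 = (r - 4)*(r^4 + r^3 - 25*r^2 - 37*r + 60) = (r - 4)*(r + 4)*(r^3 - 3*r^2 - 13*r + 15) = (r - 4)*(r - 1)*(r + 4)*(r^2 - 2*r - 15) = (r - 4)*(r - 1)*(r + 3)*(r + 4)*(r - 5)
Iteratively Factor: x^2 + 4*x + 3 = (x + 1)*(x + 3)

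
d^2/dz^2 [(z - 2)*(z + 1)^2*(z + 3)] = 12*z^2 + 18*z - 6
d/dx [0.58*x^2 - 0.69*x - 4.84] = 1.16*x - 0.69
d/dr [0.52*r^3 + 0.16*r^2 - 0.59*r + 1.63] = 1.56*r^2 + 0.32*r - 0.59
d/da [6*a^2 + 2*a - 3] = 12*a + 2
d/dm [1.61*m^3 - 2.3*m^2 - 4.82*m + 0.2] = 4.83*m^2 - 4.6*m - 4.82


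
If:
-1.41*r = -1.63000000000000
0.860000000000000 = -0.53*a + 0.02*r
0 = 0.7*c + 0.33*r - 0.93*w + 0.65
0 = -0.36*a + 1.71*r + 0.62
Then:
No Solution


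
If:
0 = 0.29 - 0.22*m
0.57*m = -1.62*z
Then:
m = 1.32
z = -0.46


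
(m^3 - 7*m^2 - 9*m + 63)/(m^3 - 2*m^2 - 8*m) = (-m^3 + 7*m^2 + 9*m - 63)/(m*(-m^2 + 2*m + 8))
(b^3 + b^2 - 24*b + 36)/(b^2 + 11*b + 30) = (b^2 - 5*b + 6)/(b + 5)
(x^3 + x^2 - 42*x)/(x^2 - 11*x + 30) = x*(x + 7)/(x - 5)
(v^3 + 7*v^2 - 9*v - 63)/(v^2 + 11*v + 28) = (v^2 - 9)/(v + 4)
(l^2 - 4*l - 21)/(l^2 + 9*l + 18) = (l - 7)/(l + 6)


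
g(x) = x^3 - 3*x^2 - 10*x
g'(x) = 3*x^2 - 6*x - 10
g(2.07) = -24.68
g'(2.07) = -9.57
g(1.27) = -15.49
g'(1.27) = -12.78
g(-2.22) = -3.53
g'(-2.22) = 18.11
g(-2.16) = -2.47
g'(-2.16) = 16.96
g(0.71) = -8.25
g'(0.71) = -12.75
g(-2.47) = -8.67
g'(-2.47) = 23.12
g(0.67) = -7.75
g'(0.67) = -12.67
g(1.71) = -20.87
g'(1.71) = -11.49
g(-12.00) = -2040.00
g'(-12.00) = 494.00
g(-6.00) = -264.00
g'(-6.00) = 134.00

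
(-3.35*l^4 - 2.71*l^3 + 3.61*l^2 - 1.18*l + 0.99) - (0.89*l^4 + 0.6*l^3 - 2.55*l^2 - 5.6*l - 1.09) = -4.24*l^4 - 3.31*l^3 + 6.16*l^2 + 4.42*l + 2.08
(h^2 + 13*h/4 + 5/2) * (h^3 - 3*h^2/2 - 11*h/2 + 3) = h^5 + 7*h^4/4 - 63*h^3/8 - 149*h^2/8 - 4*h + 15/2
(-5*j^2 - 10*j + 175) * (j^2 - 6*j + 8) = -5*j^4 + 20*j^3 + 195*j^2 - 1130*j + 1400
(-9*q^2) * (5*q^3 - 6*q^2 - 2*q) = -45*q^5 + 54*q^4 + 18*q^3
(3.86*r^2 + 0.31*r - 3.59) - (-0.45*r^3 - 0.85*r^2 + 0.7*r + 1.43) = 0.45*r^3 + 4.71*r^2 - 0.39*r - 5.02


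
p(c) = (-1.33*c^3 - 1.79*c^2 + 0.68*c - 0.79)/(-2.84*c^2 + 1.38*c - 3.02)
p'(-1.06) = 0.24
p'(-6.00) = 0.47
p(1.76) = 1.32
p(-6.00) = -1.92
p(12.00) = 6.45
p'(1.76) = 0.70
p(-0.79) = 0.30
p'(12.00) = 0.47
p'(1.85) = 0.69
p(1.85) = 1.38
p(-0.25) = 0.30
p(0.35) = 0.29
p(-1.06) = 0.25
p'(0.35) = 0.31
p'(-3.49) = 0.46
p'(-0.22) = -0.15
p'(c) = (5.68*c - 1.38)*(-1.33*c^3 - 1.79*c^2 + 0.68*c - 0.79)/(-2.84*c^2 + 1.38*c - 3.02)^2 + (-3.99*c^2 - 3.58*c + 0.68)/(-2.84*c^2 + 1.38*c - 3.02) = (3.7772*c^4 - 3.6708*c^3 + 11.5108*c^2 + 6.3244*c - 0.9634)/(8.0656*c^4 - 7.8384*c^3 + 19.058*c^2 - 8.3352*c + 9.1204)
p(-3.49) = -0.74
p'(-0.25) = -0.14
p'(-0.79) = 0.13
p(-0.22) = 0.29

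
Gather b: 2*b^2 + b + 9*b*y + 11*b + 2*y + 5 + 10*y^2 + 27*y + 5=2*b^2 + b*(9*y + 12) + 10*y^2 + 29*y + 10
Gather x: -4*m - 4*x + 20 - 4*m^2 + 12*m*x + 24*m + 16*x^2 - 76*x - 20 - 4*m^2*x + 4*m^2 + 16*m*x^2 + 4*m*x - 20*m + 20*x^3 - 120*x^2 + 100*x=20*x^3 + x^2*(16*m - 104) + x*(-4*m^2 + 16*m + 20)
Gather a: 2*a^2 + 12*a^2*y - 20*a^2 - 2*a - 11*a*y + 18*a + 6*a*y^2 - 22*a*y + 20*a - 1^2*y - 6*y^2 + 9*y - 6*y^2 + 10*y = a^2*(12*y - 18) + a*(6*y^2 - 33*y + 36) - 12*y^2 + 18*y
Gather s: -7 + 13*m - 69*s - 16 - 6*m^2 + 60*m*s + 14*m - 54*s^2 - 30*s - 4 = -6*m^2 + 27*m - 54*s^2 + s*(60*m - 99) - 27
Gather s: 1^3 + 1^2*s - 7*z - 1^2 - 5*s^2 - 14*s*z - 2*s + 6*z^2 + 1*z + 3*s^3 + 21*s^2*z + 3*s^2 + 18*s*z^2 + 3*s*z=3*s^3 + s^2*(21*z - 2) + s*(18*z^2 - 11*z - 1) + 6*z^2 - 6*z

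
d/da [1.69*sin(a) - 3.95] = 1.69*cos(a)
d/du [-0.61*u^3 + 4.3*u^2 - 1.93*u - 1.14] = -1.83*u^2 + 8.6*u - 1.93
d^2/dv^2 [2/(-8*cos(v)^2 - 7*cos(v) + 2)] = 2*(256*sin(v)^4 - 241*sin(v)^2 - 196*cos(v) + 42*cos(3*v) - 145)/(-8*sin(v)^2 + 7*cos(v) + 6)^3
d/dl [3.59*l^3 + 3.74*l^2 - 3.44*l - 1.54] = 10.77*l^2 + 7.48*l - 3.44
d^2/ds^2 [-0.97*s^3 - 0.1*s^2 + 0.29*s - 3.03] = -5.82*s - 0.2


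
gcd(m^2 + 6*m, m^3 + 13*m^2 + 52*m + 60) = m + 6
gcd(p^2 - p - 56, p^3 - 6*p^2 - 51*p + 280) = p^2 - p - 56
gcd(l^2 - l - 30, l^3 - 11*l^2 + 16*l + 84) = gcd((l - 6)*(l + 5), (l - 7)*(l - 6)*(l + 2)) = l - 6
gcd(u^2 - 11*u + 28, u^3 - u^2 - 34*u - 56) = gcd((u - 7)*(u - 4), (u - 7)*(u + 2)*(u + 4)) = u - 7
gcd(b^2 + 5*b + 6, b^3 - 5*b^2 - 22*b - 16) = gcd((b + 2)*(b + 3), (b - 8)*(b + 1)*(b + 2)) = b + 2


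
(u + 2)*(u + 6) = u^2 + 8*u + 12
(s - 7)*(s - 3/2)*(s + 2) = s^3 - 13*s^2/2 - 13*s/2 + 21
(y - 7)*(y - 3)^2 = y^3 - 13*y^2 + 51*y - 63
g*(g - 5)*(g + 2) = g^3 - 3*g^2 - 10*g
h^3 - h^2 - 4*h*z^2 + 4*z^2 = (h - 1)*(h - 2*z)*(h + 2*z)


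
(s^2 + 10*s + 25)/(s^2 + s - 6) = (s^2 + 10*s + 25)/(s^2 + s - 6)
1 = 1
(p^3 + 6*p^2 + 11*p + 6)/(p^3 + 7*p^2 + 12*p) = (p^2 + 3*p + 2)/(p*(p + 4))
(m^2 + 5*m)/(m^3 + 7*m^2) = (m + 5)/(m*(m + 7))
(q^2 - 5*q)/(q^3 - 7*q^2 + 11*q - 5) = q/(q^2 - 2*q + 1)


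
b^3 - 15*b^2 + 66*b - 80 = (b - 8)*(b - 5)*(b - 2)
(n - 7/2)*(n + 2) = n^2 - 3*n/2 - 7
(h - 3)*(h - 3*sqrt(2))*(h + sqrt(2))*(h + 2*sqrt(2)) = h^4 - 3*h^3 - 14*h^2 - 12*sqrt(2)*h + 42*h + 36*sqrt(2)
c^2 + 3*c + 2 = (c + 1)*(c + 2)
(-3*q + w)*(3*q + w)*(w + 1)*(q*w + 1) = -9*q^3*w^2 - 9*q^3*w - 9*q^2*w - 9*q^2 + q*w^4 + q*w^3 + w^3 + w^2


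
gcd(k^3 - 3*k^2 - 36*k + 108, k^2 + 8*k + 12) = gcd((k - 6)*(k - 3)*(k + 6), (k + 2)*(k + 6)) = k + 6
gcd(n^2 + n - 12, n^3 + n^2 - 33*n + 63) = n - 3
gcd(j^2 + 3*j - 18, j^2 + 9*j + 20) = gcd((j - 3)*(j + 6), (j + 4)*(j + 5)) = 1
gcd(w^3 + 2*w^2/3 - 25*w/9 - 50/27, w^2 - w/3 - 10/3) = w + 5/3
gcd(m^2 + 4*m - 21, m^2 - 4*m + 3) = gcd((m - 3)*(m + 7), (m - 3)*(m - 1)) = m - 3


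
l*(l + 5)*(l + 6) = l^3 + 11*l^2 + 30*l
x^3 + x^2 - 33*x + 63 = (x - 3)^2*(x + 7)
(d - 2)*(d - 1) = d^2 - 3*d + 2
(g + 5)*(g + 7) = g^2 + 12*g + 35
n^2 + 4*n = n*(n + 4)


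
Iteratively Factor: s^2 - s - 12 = (s - 4)*(s + 3)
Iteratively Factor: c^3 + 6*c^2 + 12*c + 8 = (c + 2)*(c^2 + 4*c + 4) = (c + 2)^2*(c + 2)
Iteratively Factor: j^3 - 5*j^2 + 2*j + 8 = (j - 4)*(j^2 - j - 2) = (j - 4)*(j - 2)*(j + 1)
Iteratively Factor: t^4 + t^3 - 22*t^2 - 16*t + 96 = (t - 4)*(t^3 + 5*t^2 - 2*t - 24) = (t - 4)*(t + 3)*(t^2 + 2*t - 8) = (t - 4)*(t - 2)*(t + 3)*(t + 4)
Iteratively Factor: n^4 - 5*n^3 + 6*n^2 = (n - 3)*(n^3 - 2*n^2) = n*(n - 3)*(n^2 - 2*n) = n^2*(n - 3)*(n - 2)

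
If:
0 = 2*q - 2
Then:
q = 1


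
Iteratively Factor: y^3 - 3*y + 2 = (y + 2)*(y^2 - 2*y + 1) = (y - 1)*(y + 2)*(y - 1)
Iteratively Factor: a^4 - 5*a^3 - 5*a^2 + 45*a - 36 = (a + 3)*(a^3 - 8*a^2 + 19*a - 12) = (a - 3)*(a + 3)*(a^2 - 5*a + 4) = (a - 3)*(a - 1)*(a + 3)*(a - 4)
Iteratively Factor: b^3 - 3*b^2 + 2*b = (b - 2)*(b^2 - b) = b*(b - 2)*(b - 1)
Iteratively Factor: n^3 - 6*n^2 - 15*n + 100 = (n - 5)*(n^2 - n - 20) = (n - 5)*(n + 4)*(n - 5)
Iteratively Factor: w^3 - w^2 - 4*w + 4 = (w - 2)*(w^2 + w - 2) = (w - 2)*(w - 1)*(w + 2)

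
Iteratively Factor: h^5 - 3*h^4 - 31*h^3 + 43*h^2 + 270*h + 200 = (h + 2)*(h^4 - 5*h^3 - 21*h^2 + 85*h + 100) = (h - 5)*(h + 2)*(h^3 - 21*h - 20) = (h - 5)^2*(h + 2)*(h^2 + 5*h + 4) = (h - 5)^2*(h + 1)*(h + 2)*(h + 4)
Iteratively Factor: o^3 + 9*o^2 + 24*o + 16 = (o + 4)*(o^2 + 5*o + 4) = (o + 4)^2*(o + 1)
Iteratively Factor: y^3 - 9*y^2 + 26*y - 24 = (y - 3)*(y^2 - 6*y + 8) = (y - 3)*(y - 2)*(y - 4)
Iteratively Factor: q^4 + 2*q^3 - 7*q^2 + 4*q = (q - 1)*(q^3 + 3*q^2 - 4*q) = (q - 1)^2*(q^2 + 4*q) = q*(q - 1)^2*(q + 4)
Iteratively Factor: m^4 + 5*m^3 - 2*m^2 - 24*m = (m + 4)*(m^3 + m^2 - 6*m) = m*(m + 4)*(m^2 + m - 6) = m*(m + 3)*(m + 4)*(m - 2)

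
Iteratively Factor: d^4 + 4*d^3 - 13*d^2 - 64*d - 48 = (d + 3)*(d^3 + d^2 - 16*d - 16) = (d - 4)*(d + 3)*(d^2 + 5*d + 4) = (d - 4)*(d + 1)*(d + 3)*(d + 4)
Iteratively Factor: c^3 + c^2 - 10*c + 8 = (c - 1)*(c^2 + 2*c - 8) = (c - 2)*(c - 1)*(c + 4)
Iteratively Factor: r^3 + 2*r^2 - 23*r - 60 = (r + 3)*(r^2 - r - 20) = (r + 3)*(r + 4)*(r - 5)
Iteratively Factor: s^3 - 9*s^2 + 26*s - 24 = (s - 4)*(s^2 - 5*s + 6) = (s - 4)*(s - 3)*(s - 2)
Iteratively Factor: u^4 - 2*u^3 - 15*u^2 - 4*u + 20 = (u + 2)*(u^3 - 4*u^2 - 7*u + 10) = (u + 2)^2*(u^2 - 6*u + 5) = (u - 1)*(u + 2)^2*(u - 5)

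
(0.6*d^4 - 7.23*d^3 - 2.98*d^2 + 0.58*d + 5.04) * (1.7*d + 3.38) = 1.02*d^5 - 10.263*d^4 - 29.5034*d^3 - 9.0864*d^2 + 10.5284*d + 17.0352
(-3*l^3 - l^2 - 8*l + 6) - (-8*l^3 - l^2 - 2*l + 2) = 5*l^3 - 6*l + 4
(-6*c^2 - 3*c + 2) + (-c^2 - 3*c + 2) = -7*c^2 - 6*c + 4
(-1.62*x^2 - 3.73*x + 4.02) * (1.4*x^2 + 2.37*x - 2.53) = -2.268*x^4 - 9.0614*x^3 + 0.8865*x^2 + 18.9643*x - 10.1706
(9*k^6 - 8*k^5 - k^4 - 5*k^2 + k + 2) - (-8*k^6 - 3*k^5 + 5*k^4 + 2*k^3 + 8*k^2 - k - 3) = 17*k^6 - 5*k^5 - 6*k^4 - 2*k^3 - 13*k^2 + 2*k + 5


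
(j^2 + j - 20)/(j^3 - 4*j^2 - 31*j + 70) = (j - 4)/(j^2 - 9*j + 14)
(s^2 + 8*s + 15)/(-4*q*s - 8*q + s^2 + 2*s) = (-s^2 - 8*s - 15)/(4*q*s + 8*q - s^2 - 2*s)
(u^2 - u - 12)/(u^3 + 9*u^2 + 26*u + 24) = (u - 4)/(u^2 + 6*u + 8)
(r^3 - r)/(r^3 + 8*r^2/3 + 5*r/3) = 3*(r - 1)/(3*r + 5)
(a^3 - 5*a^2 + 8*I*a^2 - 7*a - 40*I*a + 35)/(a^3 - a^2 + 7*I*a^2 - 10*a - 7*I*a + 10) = (a^3 + a^2*(-5 + 8*I) - a*(7 + 40*I) + 35)/(a^3 + a^2*(-1 + 7*I) - a*(10 + 7*I) + 10)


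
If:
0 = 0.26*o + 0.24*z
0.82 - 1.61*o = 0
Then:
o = 0.51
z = -0.55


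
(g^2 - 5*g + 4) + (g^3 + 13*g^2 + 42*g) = g^3 + 14*g^2 + 37*g + 4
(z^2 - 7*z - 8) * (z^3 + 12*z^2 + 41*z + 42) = z^5 + 5*z^4 - 51*z^3 - 341*z^2 - 622*z - 336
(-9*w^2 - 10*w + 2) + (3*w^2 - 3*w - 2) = -6*w^2 - 13*w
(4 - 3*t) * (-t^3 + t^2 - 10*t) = 3*t^4 - 7*t^3 + 34*t^2 - 40*t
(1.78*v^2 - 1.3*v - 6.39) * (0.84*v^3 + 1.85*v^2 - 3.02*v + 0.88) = 1.4952*v^5 + 2.201*v^4 - 13.1482*v^3 - 6.3291*v^2 + 18.1538*v - 5.6232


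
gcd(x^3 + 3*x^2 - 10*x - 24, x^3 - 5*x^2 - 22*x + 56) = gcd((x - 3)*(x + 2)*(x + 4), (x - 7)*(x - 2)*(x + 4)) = x + 4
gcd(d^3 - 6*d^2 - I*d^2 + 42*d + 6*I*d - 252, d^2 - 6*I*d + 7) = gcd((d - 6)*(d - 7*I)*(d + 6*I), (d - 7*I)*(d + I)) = d - 7*I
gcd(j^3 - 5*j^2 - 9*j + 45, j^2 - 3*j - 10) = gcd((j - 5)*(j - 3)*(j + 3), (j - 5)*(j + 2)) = j - 5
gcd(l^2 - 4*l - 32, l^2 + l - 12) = l + 4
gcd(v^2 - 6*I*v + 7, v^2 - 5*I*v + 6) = v + I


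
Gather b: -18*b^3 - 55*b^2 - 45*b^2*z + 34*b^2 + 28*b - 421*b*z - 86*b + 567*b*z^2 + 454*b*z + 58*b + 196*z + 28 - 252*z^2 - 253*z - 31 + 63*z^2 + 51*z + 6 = -18*b^3 + b^2*(-45*z - 21) + b*(567*z^2 + 33*z) - 189*z^2 - 6*z + 3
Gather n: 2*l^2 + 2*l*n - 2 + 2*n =2*l^2 + n*(2*l + 2) - 2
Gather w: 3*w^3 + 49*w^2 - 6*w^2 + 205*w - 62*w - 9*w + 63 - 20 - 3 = 3*w^3 + 43*w^2 + 134*w + 40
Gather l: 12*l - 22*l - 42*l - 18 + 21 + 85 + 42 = 130 - 52*l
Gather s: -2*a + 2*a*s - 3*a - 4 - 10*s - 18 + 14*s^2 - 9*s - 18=-5*a + 14*s^2 + s*(2*a - 19) - 40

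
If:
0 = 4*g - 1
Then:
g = 1/4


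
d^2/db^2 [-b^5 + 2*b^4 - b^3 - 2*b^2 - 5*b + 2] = -20*b^3 + 24*b^2 - 6*b - 4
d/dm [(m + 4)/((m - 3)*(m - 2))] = (-m^2 - 8*m + 26)/(m^4 - 10*m^3 + 37*m^2 - 60*m + 36)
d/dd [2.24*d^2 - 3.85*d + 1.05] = 4.48*d - 3.85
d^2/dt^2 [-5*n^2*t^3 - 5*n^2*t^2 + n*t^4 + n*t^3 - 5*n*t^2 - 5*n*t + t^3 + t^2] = -30*n^2*t - 10*n^2 + 12*n*t^2 + 6*n*t - 10*n + 6*t + 2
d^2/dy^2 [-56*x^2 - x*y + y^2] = 2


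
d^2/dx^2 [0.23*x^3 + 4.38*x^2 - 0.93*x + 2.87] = 1.38*x + 8.76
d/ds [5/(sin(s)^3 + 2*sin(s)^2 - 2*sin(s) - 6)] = 5*(-3*sin(s)^2 - 4*sin(s) + 2)*cos(s)/(sin(s)^3 + 2*sin(s)^2 - 2*sin(s) - 6)^2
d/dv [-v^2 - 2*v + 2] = -2*v - 2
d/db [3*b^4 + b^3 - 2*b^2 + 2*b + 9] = 12*b^3 + 3*b^2 - 4*b + 2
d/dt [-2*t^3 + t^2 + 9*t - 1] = -6*t^2 + 2*t + 9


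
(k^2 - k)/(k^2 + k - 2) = k/(k + 2)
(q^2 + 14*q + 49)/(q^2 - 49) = (q + 7)/(q - 7)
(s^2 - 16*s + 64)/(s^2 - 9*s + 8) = (s - 8)/(s - 1)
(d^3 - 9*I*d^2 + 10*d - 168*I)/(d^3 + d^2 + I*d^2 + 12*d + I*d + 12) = (d^2 - 13*I*d - 42)/(d^2 + d*(1 - 3*I) - 3*I)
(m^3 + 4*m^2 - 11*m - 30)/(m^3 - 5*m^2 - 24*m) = (-m^3 - 4*m^2 + 11*m + 30)/(m*(-m^2 + 5*m + 24))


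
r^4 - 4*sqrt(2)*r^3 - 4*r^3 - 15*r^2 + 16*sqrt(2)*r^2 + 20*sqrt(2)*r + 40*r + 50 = (r - 5)*(r + 1)*(r - 5*sqrt(2))*(r + sqrt(2))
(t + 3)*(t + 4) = t^2 + 7*t + 12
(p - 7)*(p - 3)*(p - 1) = p^3 - 11*p^2 + 31*p - 21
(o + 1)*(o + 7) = o^2 + 8*o + 7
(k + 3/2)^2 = k^2 + 3*k + 9/4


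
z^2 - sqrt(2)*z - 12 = (z - 3*sqrt(2))*(z + 2*sqrt(2))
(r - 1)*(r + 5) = r^2 + 4*r - 5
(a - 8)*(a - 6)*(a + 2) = a^3 - 12*a^2 + 20*a + 96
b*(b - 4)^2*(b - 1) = b^4 - 9*b^3 + 24*b^2 - 16*b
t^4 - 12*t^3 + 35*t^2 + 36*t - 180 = (t - 6)*(t - 5)*(t - 3)*(t + 2)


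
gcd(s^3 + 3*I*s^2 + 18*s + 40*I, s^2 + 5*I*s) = s + 5*I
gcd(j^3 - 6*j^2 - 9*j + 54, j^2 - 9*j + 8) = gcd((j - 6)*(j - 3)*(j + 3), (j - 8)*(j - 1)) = 1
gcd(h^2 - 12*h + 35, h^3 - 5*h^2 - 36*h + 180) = h - 5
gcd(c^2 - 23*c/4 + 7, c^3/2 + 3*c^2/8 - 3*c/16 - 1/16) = 1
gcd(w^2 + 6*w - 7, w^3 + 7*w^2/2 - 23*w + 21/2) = w + 7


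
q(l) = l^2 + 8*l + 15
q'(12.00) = 32.00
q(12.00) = 255.00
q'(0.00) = 8.00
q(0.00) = 15.00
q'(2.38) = 12.76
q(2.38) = 39.70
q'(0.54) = 9.08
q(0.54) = 19.61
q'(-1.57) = 4.86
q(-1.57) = 4.90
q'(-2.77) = 2.46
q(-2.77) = 0.51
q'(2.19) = 12.38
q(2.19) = 37.32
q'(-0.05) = 7.90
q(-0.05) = 14.60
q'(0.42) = 8.84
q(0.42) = 18.54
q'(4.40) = 16.80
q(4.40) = 69.56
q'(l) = 2*l + 8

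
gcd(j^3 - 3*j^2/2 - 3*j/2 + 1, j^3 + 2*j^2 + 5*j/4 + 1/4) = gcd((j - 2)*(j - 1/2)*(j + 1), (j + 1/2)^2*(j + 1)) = j + 1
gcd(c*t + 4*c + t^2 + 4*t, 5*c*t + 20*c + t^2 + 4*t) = t + 4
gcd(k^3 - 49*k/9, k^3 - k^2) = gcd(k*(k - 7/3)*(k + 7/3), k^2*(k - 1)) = k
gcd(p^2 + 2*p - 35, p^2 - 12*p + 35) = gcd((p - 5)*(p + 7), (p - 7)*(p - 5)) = p - 5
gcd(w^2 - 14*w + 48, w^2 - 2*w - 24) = w - 6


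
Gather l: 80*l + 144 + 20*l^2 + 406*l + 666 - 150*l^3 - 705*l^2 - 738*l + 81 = -150*l^3 - 685*l^2 - 252*l + 891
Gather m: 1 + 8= 9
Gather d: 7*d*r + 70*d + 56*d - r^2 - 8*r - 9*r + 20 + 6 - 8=d*(7*r + 126) - r^2 - 17*r + 18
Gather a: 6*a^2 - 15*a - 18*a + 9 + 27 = 6*a^2 - 33*a + 36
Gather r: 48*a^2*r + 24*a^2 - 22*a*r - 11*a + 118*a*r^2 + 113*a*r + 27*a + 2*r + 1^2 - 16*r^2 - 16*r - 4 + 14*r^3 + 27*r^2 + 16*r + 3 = 24*a^2 + 16*a + 14*r^3 + r^2*(118*a + 11) + r*(48*a^2 + 91*a + 2)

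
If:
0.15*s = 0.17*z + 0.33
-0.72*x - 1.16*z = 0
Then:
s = 1.13333333333333*z + 2.2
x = -1.61111111111111*z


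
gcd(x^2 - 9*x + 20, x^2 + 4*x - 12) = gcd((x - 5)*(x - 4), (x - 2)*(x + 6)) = 1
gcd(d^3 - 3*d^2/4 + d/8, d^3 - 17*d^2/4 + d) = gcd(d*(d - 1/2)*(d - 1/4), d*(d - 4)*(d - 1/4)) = d^2 - d/4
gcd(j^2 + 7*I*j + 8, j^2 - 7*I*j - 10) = 1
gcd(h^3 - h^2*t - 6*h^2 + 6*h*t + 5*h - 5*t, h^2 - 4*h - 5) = h - 5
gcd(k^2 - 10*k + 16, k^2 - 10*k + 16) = k^2 - 10*k + 16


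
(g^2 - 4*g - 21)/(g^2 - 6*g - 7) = (g + 3)/(g + 1)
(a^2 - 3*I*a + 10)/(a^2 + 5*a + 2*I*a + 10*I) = (a - 5*I)/(a + 5)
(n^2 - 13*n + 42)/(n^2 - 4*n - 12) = (n - 7)/(n + 2)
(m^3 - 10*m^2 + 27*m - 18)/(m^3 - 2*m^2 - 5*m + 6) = (m - 6)/(m + 2)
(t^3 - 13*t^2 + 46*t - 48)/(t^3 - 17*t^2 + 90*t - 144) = (t - 2)/(t - 6)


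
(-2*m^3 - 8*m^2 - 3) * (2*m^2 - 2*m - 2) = -4*m^5 - 12*m^4 + 20*m^3 + 10*m^2 + 6*m + 6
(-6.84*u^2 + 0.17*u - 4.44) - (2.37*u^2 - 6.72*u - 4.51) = -9.21*u^2 + 6.89*u + 0.0699999999999994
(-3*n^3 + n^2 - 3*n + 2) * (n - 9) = -3*n^4 + 28*n^3 - 12*n^2 + 29*n - 18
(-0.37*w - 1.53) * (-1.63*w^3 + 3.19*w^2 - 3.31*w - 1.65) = 0.6031*w^4 + 1.3136*w^3 - 3.656*w^2 + 5.6748*w + 2.5245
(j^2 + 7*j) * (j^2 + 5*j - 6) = j^4 + 12*j^3 + 29*j^2 - 42*j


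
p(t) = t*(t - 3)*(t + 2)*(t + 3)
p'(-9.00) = -2286.00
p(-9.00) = 4536.00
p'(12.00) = 7542.00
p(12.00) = 22680.00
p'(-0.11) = -15.95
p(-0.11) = 1.87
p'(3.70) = 200.15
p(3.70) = 98.91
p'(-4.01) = -107.26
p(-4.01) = 57.07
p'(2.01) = 2.54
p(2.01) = -39.98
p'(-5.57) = -422.83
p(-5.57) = 437.96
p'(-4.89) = -254.23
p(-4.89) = 210.74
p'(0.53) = -25.26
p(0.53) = -11.69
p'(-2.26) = 7.15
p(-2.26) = -2.29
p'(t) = t*(t - 3)*(t + 2) + t*(t - 3)*(t + 3) + t*(t + 2)*(t + 3) + (t - 3)*(t + 2)*(t + 3)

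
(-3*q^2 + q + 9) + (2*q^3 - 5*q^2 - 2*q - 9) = 2*q^3 - 8*q^2 - q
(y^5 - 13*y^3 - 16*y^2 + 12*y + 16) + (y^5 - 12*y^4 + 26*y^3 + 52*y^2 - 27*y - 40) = 2*y^5 - 12*y^4 + 13*y^3 + 36*y^2 - 15*y - 24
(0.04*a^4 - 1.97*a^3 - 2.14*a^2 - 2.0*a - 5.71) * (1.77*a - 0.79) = 0.0708*a^5 - 3.5185*a^4 - 2.2315*a^3 - 1.8494*a^2 - 8.5267*a + 4.5109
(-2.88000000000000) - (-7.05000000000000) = 4.17000000000000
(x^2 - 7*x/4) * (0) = 0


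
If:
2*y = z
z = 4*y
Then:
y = 0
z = 0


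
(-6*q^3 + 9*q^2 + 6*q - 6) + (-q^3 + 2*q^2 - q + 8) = -7*q^3 + 11*q^2 + 5*q + 2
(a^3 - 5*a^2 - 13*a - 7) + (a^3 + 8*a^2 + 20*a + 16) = 2*a^3 + 3*a^2 + 7*a + 9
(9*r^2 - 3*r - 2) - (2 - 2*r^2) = 11*r^2 - 3*r - 4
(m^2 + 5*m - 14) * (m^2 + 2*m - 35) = m^4 + 7*m^3 - 39*m^2 - 203*m + 490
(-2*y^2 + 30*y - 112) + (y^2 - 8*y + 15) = -y^2 + 22*y - 97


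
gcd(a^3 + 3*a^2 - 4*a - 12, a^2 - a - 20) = 1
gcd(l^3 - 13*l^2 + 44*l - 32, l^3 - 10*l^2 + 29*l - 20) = l^2 - 5*l + 4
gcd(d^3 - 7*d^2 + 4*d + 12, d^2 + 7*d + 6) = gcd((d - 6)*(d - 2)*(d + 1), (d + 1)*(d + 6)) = d + 1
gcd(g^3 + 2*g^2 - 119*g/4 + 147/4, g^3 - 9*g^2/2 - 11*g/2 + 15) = g - 3/2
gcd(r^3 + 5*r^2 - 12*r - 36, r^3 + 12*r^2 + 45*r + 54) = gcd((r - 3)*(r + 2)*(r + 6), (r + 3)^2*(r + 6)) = r + 6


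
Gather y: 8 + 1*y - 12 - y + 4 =0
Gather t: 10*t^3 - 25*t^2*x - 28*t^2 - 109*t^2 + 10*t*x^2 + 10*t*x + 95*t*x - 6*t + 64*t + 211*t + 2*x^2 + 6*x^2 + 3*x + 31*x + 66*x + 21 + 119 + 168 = 10*t^3 + t^2*(-25*x - 137) + t*(10*x^2 + 105*x + 269) + 8*x^2 + 100*x + 308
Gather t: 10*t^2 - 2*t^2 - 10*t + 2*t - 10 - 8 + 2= 8*t^2 - 8*t - 16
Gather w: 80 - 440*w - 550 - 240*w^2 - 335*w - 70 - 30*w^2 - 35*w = -270*w^2 - 810*w - 540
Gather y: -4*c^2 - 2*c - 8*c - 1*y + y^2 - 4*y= -4*c^2 - 10*c + y^2 - 5*y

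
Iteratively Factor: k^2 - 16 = (k + 4)*(k - 4)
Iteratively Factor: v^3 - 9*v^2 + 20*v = (v - 5)*(v^2 - 4*v) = v*(v - 5)*(v - 4)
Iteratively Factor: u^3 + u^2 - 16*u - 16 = (u + 4)*(u^2 - 3*u - 4) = (u - 4)*(u + 4)*(u + 1)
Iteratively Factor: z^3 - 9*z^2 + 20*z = (z)*(z^2 - 9*z + 20) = z*(z - 4)*(z - 5)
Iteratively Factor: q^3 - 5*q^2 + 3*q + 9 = (q + 1)*(q^2 - 6*q + 9) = (q - 3)*(q + 1)*(q - 3)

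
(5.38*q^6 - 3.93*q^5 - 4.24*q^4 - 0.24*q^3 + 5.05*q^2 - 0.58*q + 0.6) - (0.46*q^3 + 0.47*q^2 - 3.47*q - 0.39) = 5.38*q^6 - 3.93*q^5 - 4.24*q^4 - 0.7*q^3 + 4.58*q^2 + 2.89*q + 0.99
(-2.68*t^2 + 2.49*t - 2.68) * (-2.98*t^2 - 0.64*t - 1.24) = 7.9864*t^4 - 5.705*t^3 + 9.716*t^2 - 1.3724*t + 3.3232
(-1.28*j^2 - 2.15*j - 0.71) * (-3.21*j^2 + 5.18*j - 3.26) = 4.1088*j^4 + 0.2711*j^3 - 4.6851*j^2 + 3.3312*j + 2.3146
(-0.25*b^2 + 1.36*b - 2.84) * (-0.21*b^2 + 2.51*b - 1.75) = 0.0525*b^4 - 0.9131*b^3 + 4.4475*b^2 - 9.5084*b + 4.97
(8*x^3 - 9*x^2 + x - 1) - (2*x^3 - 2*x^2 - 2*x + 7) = 6*x^3 - 7*x^2 + 3*x - 8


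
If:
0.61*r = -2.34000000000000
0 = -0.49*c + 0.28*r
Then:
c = -2.19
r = -3.84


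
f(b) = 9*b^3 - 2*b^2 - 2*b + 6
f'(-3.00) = 253.00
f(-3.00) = -249.00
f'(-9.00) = 2221.00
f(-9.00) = -6699.00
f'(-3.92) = 428.57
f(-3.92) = -559.02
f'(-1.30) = 48.83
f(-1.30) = -14.55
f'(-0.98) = 27.85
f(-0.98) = -2.43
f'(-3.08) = 266.45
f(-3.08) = -269.78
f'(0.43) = 1.27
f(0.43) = 5.49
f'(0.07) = -2.15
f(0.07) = 5.85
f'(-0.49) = 6.44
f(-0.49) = 5.44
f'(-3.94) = 432.90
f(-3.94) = -567.63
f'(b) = 27*b^2 - 4*b - 2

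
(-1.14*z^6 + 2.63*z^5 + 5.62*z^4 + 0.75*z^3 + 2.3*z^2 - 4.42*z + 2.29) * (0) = 0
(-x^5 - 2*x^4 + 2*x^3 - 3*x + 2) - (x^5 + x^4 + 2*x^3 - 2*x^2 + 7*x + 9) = -2*x^5 - 3*x^4 + 2*x^2 - 10*x - 7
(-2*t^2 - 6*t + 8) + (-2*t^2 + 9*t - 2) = -4*t^2 + 3*t + 6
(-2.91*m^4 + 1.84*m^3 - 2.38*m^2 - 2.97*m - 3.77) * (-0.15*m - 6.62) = 0.4365*m^5 + 18.9882*m^4 - 11.8238*m^3 + 16.2011*m^2 + 20.2269*m + 24.9574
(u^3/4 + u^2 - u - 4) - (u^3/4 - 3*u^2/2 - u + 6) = 5*u^2/2 - 10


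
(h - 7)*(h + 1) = h^2 - 6*h - 7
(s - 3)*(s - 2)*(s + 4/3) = s^3 - 11*s^2/3 - 2*s/3 + 8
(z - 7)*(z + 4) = z^2 - 3*z - 28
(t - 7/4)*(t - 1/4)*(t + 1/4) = t^3 - 7*t^2/4 - t/16 + 7/64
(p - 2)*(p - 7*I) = p^2 - 2*p - 7*I*p + 14*I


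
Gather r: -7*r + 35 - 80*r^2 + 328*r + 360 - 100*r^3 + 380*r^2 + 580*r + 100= -100*r^3 + 300*r^2 + 901*r + 495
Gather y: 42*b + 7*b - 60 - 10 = 49*b - 70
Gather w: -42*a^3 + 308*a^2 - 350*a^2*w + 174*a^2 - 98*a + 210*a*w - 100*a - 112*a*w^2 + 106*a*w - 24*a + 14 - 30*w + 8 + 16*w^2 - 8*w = -42*a^3 + 482*a^2 - 222*a + w^2*(16 - 112*a) + w*(-350*a^2 + 316*a - 38) + 22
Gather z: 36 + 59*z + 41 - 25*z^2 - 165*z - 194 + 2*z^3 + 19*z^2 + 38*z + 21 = 2*z^3 - 6*z^2 - 68*z - 96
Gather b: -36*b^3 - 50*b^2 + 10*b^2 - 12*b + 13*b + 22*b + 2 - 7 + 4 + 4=-36*b^3 - 40*b^2 + 23*b + 3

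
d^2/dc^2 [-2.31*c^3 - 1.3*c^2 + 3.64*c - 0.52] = -13.86*c - 2.6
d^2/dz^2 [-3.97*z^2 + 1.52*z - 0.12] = -7.94000000000000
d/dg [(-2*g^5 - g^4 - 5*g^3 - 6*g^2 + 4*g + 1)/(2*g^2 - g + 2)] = (-12*g^6 + 4*g^5 - 27*g^4 + 2*g^3 - 32*g^2 - 28*g + 9)/(4*g^4 - 4*g^3 + 9*g^2 - 4*g + 4)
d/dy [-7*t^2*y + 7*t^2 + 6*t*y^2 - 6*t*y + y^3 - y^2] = -7*t^2 + 12*t*y - 6*t + 3*y^2 - 2*y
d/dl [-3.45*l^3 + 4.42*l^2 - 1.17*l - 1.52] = -10.35*l^2 + 8.84*l - 1.17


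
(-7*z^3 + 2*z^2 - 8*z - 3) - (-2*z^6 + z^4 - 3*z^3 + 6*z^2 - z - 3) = 2*z^6 - z^4 - 4*z^3 - 4*z^2 - 7*z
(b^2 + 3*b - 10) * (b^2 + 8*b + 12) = b^4 + 11*b^3 + 26*b^2 - 44*b - 120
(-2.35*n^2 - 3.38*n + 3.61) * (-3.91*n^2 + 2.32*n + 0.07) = 9.1885*n^4 + 7.7638*n^3 - 22.1212*n^2 + 8.1386*n + 0.2527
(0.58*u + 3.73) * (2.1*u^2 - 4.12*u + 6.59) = 1.218*u^3 + 5.4434*u^2 - 11.5454*u + 24.5807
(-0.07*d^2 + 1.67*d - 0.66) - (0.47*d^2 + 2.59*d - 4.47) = -0.54*d^2 - 0.92*d + 3.81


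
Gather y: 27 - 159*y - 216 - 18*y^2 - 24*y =-18*y^2 - 183*y - 189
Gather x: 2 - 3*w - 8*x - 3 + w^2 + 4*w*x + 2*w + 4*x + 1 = w^2 - w + x*(4*w - 4)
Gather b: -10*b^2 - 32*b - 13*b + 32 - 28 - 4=-10*b^2 - 45*b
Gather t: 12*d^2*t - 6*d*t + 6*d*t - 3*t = t*(12*d^2 - 3)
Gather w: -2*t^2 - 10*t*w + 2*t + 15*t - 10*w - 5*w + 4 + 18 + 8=-2*t^2 + 17*t + w*(-10*t - 15) + 30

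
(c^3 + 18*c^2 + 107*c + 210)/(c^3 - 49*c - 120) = (c^2 + 13*c + 42)/(c^2 - 5*c - 24)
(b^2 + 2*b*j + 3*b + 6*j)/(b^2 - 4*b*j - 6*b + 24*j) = (b^2 + 2*b*j + 3*b + 6*j)/(b^2 - 4*b*j - 6*b + 24*j)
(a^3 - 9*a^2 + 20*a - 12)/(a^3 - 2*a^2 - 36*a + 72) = (a - 1)/(a + 6)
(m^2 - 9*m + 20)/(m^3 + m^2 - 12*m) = (m^2 - 9*m + 20)/(m*(m^2 + m - 12))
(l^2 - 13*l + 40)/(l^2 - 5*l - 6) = (-l^2 + 13*l - 40)/(-l^2 + 5*l + 6)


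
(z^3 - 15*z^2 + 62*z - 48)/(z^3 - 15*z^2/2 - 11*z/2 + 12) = 2*(z - 6)/(2*z + 3)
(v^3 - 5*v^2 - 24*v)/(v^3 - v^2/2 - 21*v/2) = 2*(v - 8)/(2*v - 7)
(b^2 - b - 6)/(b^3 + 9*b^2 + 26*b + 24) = (b - 3)/(b^2 + 7*b + 12)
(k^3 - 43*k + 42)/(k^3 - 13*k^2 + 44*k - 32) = (k^2 + k - 42)/(k^2 - 12*k + 32)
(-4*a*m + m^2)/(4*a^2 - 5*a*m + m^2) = -m/(a - m)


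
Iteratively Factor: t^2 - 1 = (t + 1)*(t - 1)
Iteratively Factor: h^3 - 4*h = (h - 2)*(h^2 + 2*h) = (h - 2)*(h + 2)*(h)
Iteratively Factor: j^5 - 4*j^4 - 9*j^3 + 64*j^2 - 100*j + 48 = (j - 1)*(j^4 - 3*j^3 - 12*j^2 + 52*j - 48) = (j - 2)*(j - 1)*(j^3 - j^2 - 14*j + 24) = (j - 2)*(j - 1)*(j + 4)*(j^2 - 5*j + 6) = (j - 2)^2*(j - 1)*(j + 4)*(j - 3)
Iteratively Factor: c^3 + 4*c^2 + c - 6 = (c - 1)*(c^2 + 5*c + 6) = (c - 1)*(c + 2)*(c + 3)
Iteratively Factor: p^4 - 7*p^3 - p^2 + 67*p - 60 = (p - 1)*(p^3 - 6*p^2 - 7*p + 60) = (p - 4)*(p - 1)*(p^2 - 2*p - 15) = (p - 4)*(p - 1)*(p + 3)*(p - 5)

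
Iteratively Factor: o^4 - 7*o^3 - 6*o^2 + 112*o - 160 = (o - 5)*(o^3 - 2*o^2 - 16*o + 32) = (o - 5)*(o - 4)*(o^2 + 2*o - 8) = (o - 5)*(o - 4)*(o - 2)*(o + 4)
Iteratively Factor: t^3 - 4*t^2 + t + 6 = (t - 2)*(t^2 - 2*t - 3) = (t - 2)*(t + 1)*(t - 3)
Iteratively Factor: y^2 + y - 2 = (y + 2)*(y - 1)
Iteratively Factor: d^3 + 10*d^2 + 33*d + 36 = (d + 4)*(d^2 + 6*d + 9) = (d + 3)*(d + 4)*(d + 3)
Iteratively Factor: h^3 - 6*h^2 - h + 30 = (h + 2)*(h^2 - 8*h + 15) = (h - 3)*(h + 2)*(h - 5)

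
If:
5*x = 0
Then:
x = 0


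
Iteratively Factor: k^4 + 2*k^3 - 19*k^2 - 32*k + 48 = (k + 3)*(k^3 - k^2 - 16*k + 16) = (k - 1)*(k + 3)*(k^2 - 16) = (k - 1)*(k + 3)*(k + 4)*(k - 4)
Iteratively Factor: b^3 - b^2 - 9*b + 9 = (b - 1)*(b^2 - 9) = (b - 3)*(b - 1)*(b + 3)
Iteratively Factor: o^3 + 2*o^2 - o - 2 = (o + 1)*(o^2 + o - 2) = (o + 1)*(o + 2)*(o - 1)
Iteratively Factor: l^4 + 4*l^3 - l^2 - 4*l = (l + 1)*(l^3 + 3*l^2 - 4*l) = (l - 1)*(l + 1)*(l^2 + 4*l) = (l - 1)*(l + 1)*(l + 4)*(l)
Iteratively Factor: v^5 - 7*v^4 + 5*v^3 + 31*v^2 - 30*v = (v - 3)*(v^4 - 4*v^3 - 7*v^2 + 10*v) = (v - 3)*(v + 2)*(v^3 - 6*v^2 + 5*v) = v*(v - 3)*(v + 2)*(v^2 - 6*v + 5) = v*(v - 5)*(v - 3)*(v + 2)*(v - 1)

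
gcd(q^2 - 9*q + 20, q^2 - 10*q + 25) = q - 5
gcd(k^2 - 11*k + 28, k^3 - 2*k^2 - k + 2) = 1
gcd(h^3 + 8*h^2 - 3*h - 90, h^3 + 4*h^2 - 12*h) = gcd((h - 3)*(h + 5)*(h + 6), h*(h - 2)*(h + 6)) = h + 6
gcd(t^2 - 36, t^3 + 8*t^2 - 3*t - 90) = t + 6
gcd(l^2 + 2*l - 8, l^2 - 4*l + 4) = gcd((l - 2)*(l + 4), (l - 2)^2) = l - 2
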